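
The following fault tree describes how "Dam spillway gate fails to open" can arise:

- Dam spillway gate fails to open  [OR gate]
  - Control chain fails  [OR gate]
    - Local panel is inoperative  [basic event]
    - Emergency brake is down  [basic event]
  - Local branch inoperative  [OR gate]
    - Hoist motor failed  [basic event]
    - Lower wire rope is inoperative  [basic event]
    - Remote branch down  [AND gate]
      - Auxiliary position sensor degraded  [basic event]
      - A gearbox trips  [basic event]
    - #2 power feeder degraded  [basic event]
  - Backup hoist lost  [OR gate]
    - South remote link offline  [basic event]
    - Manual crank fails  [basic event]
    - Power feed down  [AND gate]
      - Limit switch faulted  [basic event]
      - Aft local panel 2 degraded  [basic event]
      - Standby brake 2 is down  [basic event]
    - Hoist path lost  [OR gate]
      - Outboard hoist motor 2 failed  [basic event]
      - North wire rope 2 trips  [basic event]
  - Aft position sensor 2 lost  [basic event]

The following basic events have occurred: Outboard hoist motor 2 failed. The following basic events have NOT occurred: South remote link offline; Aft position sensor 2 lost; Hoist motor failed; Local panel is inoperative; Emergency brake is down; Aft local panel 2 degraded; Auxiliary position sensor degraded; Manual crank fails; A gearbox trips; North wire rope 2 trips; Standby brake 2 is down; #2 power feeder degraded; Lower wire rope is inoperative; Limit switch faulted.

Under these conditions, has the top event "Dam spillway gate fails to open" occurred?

Yes

Control chain fails [OR]: Local panel is inoperative=not, Emergency brake is down=not → no input occurs → does not occur.
Remote branch down [AND]: Auxiliary position sensor degraded=not, A gearbox trips=not → not all inputs occur → does not occur.
Local branch inoperative [OR]: Hoist motor failed=not, Lower wire rope is inoperative=not, Remote branch down=not, #2 power feeder degraded=not → no input occurs → does not occur.
Power feed down [AND]: Limit switch faulted=not, Aft local panel 2 degraded=not, Standby brake 2 is down=not → not all inputs occur → does not occur.
Hoist path lost [OR]: Outboard hoist motor 2 failed=occurs, North wire rope 2 trips=not → at least one input occurs → occurs.
Backup hoist lost [OR]: South remote link offline=not, Manual crank fails=not, Power feed down=not, Hoist path lost=occurs → at least one input occurs → occurs.
Dam spillway gate fails to open [OR]: Control chain fails=not, Local branch inoperative=not, Backup hoist lost=occurs, Aft position sensor 2 lost=not → at least one input occurs → occurs.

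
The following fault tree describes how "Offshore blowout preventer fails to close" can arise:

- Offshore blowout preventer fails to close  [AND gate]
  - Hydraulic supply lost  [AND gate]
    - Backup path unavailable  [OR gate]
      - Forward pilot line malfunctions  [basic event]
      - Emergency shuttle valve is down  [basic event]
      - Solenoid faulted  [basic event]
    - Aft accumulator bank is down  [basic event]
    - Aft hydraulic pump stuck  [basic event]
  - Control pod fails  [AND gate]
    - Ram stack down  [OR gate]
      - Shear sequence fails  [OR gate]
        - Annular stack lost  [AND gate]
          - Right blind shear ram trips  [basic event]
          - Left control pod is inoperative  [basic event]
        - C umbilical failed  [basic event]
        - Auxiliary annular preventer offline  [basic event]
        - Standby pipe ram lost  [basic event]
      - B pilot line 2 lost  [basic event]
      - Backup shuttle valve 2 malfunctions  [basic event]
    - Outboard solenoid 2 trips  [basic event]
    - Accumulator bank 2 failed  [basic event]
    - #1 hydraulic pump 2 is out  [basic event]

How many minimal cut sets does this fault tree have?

Backup path unavailable [OR]: union of children's cut sets → 3 cut set(s).
Hydraulic supply lost [AND]: one cut set from each child combined → 3 × 1 × 1 = 3 cut set(s).
Annular stack lost [AND]: one cut set from each child combined → 1 × 1 = 1 cut set(s).
Shear sequence fails [OR]: union of children's cut sets → 4 cut set(s).
Ram stack down [OR]: union of children's cut sets → 6 cut set(s).
Control pod fails [AND]: one cut set from each child combined → 6 × 1 × 1 × 1 = 6 cut set(s).
Offshore blowout preventer fails to close [AND]: one cut set from each child combined → 3 × 6 = 18 cut set(s).

18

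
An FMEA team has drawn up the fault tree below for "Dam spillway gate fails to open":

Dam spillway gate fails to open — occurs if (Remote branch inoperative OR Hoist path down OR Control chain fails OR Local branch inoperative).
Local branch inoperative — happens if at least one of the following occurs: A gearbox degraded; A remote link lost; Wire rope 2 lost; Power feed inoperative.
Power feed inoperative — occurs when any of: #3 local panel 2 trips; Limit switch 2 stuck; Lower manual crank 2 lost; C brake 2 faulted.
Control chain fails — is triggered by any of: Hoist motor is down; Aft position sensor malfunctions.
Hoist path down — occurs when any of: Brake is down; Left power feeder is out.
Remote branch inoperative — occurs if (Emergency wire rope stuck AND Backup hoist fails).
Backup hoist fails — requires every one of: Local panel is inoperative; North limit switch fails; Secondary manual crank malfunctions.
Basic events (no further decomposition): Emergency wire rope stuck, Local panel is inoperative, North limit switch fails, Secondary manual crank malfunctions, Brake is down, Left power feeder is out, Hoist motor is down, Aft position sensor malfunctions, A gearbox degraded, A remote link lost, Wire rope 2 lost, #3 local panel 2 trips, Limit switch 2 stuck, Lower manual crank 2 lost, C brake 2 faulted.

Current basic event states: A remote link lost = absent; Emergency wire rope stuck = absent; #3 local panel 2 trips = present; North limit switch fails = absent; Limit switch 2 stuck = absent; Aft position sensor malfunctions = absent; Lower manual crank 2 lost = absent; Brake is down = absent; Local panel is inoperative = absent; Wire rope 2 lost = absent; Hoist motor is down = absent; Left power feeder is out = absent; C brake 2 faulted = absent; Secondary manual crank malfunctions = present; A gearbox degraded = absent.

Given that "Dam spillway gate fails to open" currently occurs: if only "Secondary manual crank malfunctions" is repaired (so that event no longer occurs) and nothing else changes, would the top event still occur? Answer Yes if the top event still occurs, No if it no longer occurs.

Yes

Counterfactual: set "Secondary manual crank malfunctions" to not occurred.
Backup hoist fails [AND]: Local panel is inoperative=not, North limit switch fails=not, Secondary manual crank malfunctions=not → not all inputs occur → does not occur.
Remote branch inoperative [AND]: Emergency wire rope stuck=not, Backup hoist fails=not → not all inputs occur → does not occur.
Hoist path down [OR]: Brake is down=not, Left power feeder is out=not → no input occurs → does not occur.
Control chain fails [OR]: Hoist motor is down=not, Aft position sensor malfunctions=not → no input occurs → does not occur.
Power feed inoperative [OR]: #3 local panel 2 trips=occurs, Limit switch 2 stuck=not, Lower manual crank 2 lost=not, C brake 2 faulted=not → at least one input occurs → occurs.
Local branch inoperative [OR]: A gearbox degraded=not, A remote link lost=not, Wire rope 2 lost=not, Power feed inoperative=occurs → at least one input occurs → occurs.
Dam spillway gate fails to open [OR]: Remote branch inoperative=not, Hoist path down=not, Control chain fails=not, Local branch inoperative=occurs → at least one input occurs → occurs.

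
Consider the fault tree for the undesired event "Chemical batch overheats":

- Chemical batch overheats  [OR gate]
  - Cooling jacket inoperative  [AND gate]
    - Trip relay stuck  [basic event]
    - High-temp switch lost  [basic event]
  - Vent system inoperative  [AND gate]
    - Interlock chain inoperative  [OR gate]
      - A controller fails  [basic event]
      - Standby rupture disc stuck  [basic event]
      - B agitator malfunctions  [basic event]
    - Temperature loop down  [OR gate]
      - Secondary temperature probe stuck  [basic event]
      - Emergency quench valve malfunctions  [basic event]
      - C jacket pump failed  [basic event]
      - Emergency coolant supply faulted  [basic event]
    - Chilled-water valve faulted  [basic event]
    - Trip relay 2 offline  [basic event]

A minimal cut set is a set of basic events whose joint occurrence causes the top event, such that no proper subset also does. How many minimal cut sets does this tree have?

Cooling jacket inoperative [AND]: one cut set from each child combined → 1 × 1 = 1 cut set(s).
Interlock chain inoperative [OR]: union of children's cut sets → 3 cut set(s).
Temperature loop down [OR]: union of children's cut sets → 4 cut set(s).
Vent system inoperative [AND]: one cut set from each child combined → 3 × 4 × 1 × 1 = 12 cut set(s).
Chemical batch overheats [OR]: union of children's cut sets → 13 cut set(s).

13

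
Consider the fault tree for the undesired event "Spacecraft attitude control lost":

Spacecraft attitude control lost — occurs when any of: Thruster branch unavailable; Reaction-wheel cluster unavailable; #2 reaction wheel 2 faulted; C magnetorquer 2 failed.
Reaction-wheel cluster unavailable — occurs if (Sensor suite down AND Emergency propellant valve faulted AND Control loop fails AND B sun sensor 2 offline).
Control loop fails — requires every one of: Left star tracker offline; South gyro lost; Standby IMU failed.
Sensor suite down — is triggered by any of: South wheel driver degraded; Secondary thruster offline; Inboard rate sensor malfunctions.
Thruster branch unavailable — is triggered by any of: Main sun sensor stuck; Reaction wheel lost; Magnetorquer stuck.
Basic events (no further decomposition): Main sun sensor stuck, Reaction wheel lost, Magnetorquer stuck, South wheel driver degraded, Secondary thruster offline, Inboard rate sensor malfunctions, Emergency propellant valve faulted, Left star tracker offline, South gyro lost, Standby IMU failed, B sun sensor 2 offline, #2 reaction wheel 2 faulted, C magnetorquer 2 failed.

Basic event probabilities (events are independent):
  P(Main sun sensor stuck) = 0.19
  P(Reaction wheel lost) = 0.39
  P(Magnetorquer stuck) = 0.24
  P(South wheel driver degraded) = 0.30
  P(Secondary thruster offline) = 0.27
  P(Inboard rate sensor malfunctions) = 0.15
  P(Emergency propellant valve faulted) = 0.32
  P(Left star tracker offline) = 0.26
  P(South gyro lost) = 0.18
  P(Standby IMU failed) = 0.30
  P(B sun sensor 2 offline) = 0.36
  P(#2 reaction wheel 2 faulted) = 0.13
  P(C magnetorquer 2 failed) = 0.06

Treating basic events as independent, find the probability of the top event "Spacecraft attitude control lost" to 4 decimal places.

0.6932

P(Thruster branch unavailable) [OR] = 1 − (1−0.19) × (1−0.39) × (1−0.24) = 0.624484
P(Sensor suite down) [OR] = 1 − (1−0.30) × (1−0.27) × (1−0.15) = 0.565650
P(Control loop fails) [AND] = 0.26 × 0.18 × 0.30 = 0.014040
P(Reaction-wheel cluster unavailable) [AND] = 0.565650 × 0.32 × 0.014040 × 0.36 = 0.000915
P(Spacecraft attitude control lost) [OR] = 1 − (1−0.624484) × (1−0.000915) × (1−0.13) × (1−0.06) = 0.693184
Rounded to 4 decimal places: P(Spacecraft attitude control lost) ≈ 0.6932.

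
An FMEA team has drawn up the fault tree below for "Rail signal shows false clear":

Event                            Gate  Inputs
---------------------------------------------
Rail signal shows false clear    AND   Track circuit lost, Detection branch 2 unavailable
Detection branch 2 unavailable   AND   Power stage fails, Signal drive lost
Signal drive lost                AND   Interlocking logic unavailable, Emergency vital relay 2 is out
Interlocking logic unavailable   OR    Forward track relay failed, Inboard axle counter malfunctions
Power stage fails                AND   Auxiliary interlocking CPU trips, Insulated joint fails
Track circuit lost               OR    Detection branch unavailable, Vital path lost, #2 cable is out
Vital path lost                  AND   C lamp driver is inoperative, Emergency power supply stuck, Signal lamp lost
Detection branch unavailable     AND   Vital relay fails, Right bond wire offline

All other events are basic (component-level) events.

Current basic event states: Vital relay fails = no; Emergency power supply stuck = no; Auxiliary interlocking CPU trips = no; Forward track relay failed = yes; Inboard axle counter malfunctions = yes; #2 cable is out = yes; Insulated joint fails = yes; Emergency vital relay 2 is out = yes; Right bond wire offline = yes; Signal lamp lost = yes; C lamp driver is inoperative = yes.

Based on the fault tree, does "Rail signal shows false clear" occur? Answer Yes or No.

Detection branch unavailable [AND]: Vital relay fails=not, Right bond wire offline=occurs → not all inputs occur → does not occur.
Vital path lost [AND]: C lamp driver is inoperative=occurs, Emergency power supply stuck=not, Signal lamp lost=occurs → not all inputs occur → does not occur.
Track circuit lost [OR]: Detection branch unavailable=not, Vital path lost=not, #2 cable is out=occurs → at least one input occurs → occurs.
Power stage fails [AND]: Auxiliary interlocking CPU trips=not, Insulated joint fails=occurs → not all inputs occur → does not occur.
Interlocking logic unavailable [OR]: Forward track relay failed=occurs, Inboard axle counter malfunctions=occurs → at least one input occurs → occurs.
Signal drive lost [AND]: Interlocking logic unavailable=occurs, Emergency vital relay 2 is out=occurs → all inputs occur → occurs.
Detection branch 2 unavailable [AND]: Power stage fails=not, Signal drive lost=occurs → not all inputs occur → does not occur.
Rail signal shows false clear [AND]: Track circuit lost=occurs, Detection branch 2 unavailable=not → not all inputs occur → does not occur.

No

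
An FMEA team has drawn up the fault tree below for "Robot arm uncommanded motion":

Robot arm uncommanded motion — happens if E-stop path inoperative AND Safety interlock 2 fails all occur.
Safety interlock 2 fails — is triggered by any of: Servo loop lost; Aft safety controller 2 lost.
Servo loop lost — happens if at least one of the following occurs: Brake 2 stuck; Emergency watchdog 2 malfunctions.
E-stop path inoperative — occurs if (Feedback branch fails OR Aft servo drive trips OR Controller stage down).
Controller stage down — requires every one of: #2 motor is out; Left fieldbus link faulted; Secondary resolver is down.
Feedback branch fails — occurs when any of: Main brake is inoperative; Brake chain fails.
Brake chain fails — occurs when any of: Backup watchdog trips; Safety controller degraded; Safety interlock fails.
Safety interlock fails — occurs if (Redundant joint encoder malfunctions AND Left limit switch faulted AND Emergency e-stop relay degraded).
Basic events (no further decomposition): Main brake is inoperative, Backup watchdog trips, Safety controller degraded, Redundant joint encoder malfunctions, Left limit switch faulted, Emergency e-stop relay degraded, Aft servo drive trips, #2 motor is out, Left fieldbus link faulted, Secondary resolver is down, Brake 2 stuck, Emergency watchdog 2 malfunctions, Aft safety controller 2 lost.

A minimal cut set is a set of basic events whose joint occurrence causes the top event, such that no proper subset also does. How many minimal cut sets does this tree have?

18

Safety interlock fails [AND]: one cut set from each child combined → 1 × 1 × 1 = 1 cut set(s).
Brake chain fails [OR]: union of children's cut sets → 3 cut set(s).
Feedback branch fails [OR]: union of children's cut sets → 4 cut set(s).
Controller stage down [AND]: one cut set from each child combined → 1 × 1 × 1 = 1 cut set(s).
E-stop path inoperative [OR]: union of children's cut sets → 6 cut set(s).
Servo loop lost [OR]: union of children's cut sets → 2 cut set(s).
Safety interlock 2 fails [OR]: union of children's cut sets → 3 cut set(s).
Robot arm uncommanded motion [AND]: one cut set from each child combined → 6 × 3 = 18 cut set(s).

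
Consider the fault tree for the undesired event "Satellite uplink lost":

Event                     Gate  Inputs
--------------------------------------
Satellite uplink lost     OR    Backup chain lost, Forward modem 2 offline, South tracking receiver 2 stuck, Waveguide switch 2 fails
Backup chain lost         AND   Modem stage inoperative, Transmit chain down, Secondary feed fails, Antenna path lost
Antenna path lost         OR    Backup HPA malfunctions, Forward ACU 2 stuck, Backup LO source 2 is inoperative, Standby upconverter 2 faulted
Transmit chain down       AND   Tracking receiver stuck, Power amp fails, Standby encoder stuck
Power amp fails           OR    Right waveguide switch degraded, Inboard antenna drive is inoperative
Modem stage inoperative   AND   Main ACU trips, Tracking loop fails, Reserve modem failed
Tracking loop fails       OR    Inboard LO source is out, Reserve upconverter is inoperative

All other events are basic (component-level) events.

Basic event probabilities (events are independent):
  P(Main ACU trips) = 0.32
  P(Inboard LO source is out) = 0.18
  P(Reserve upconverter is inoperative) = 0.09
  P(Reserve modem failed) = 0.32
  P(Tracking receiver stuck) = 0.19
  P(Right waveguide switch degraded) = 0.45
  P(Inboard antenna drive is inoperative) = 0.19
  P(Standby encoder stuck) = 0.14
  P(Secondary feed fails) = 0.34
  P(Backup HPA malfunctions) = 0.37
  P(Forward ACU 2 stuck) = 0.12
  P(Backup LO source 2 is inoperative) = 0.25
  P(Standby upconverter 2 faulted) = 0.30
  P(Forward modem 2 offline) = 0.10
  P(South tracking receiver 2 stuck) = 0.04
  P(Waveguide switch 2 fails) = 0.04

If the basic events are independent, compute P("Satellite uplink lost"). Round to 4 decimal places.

P(Tracking loop fails) [OR] = 1 − (1−0.18) × (1−0.09) = 0.253800
P(Modem stage inoperative) [AND] = 0.32 × 0.253800 × 0.32 = 0.025989
P(Power amp fails) [OR] = 1 − (1−0.45) × (1−0.19) = 0.554500
P(Transmit chain down) [AND] = 0.19 × 0.554500 × 0.14 = 0.014750
P(Antenna path lost) [OR] = 1 − (1−0.37) × (1−0.12) × (1−0.25) × (1−0.30) = 0.708940
P(Backup chain lost) [AND] = 0.025989 × 0.014750 × 0.34 × 0.708940 = 0.000092
P(Satellite uplink lost) [OR] = 1 − (1−0.000092) × (1−0.10) × (1−0.04) × (1−0.04) = 0.170636
Rounded to 4 decimal places: P(Satellite uplink lost) ≈ 0.1706.

0.1706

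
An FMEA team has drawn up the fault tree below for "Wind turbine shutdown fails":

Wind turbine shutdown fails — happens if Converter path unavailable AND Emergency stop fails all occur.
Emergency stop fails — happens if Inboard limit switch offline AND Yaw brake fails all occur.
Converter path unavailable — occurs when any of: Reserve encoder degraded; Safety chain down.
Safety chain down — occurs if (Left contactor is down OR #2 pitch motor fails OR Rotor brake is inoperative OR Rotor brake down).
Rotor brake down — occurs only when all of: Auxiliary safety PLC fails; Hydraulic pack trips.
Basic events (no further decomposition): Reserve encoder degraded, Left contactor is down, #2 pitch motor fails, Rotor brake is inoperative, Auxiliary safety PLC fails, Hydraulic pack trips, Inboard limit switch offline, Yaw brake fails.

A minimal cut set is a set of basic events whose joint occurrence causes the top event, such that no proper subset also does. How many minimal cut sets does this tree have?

5

Rotor brake down [AND]: one cut set from each child combined → 1 × 1 = 1 cut set(s).
Safety chain down [OR]: union of children's cut sets → 4 cut set(s).
Converter path unavailable [OR]: union of children's cut sets → 5 cut set(s).
Emergency stop fails [AND]: one cut set from each child combined → 1 × 1 = 1 cut set(s).
Wind turbine shutdown fails [AND]: one cut set from each child combined → 5 × 1 = 5 cut set(s).
Minimal cut sets: {Inboard limit switch offline, Reserve encoder degraded, Yaw brake fails}; {Inboard limit switch offline, Left contactor is down, Yaw brake fails}; {#2 pitch motor fails, Inboard limit switch offline, Yaw brake fails}; {Inboard limit switch offline, Rotor brake is inoperative, Yaw brake fails}; {Auxiliary safety PLC fails, Hydraulic pack trips, Inboard limit switch offline, Yaw brake fails}.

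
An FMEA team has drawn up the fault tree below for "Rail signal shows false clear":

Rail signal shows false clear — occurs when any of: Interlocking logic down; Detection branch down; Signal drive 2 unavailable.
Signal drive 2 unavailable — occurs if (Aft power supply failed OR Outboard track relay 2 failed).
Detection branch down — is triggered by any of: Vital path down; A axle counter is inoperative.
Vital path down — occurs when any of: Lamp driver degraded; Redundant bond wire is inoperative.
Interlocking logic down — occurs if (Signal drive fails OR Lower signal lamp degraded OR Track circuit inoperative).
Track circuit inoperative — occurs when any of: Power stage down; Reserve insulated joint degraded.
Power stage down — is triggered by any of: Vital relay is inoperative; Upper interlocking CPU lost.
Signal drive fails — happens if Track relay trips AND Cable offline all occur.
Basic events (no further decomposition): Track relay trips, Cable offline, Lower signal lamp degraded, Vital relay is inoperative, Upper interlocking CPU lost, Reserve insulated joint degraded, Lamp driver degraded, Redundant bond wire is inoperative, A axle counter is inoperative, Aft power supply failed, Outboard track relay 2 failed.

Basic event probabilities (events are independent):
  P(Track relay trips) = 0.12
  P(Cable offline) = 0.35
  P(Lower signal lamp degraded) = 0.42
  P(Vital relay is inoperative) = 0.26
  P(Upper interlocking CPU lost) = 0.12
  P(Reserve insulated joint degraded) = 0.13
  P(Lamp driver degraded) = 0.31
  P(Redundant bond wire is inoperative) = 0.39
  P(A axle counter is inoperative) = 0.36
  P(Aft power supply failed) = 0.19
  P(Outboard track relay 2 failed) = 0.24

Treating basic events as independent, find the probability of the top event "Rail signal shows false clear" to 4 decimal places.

P(Signal drive fails) [AND] = 0.12 × 0.35 = 0.042000
P(Power stage down) [OR] = 1 − (1−0.26) × (1−0.12) = 0.348800
P(Track circuit inoperative) [OR] = 1 − (1−0.348800) × (1−0.13) = 0.433456
P(Interlocking logic down) [OR] = 1 − (1−0.042000) × (1−0.42) × (1−0.433456) = 0.685205
P(Vital path down) [OR] = 1 − (1−0.31) × (1−0.39) = 0.579100
P(Detection branch down) [OR] = 1 − (1−0.579100) × (1−0.36) = 0.730624
P(Signal drive 2 unavailable) [OR] = 1 − (1−0.19) × (1−0.24) = 0.384400
P(Rail signal shows false clear) [OR] = 1 − (1−0.685205) × (1−0.730624) × (1−0.384400) = 0.947798
Rounded to 4 decimal places: P(Rail signal shows false clear) ≈ 0.9478.

0.9478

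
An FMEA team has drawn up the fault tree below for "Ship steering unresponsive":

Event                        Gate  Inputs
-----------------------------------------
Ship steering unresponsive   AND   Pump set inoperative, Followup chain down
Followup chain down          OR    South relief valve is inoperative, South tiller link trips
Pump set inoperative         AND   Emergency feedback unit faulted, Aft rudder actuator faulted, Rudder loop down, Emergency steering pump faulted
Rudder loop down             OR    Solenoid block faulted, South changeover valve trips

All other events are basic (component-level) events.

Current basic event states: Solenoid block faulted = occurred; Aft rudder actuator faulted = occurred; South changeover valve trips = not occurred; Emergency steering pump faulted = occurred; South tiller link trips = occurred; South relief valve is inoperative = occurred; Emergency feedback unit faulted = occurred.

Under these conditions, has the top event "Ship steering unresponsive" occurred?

Yes

Rudder loop down [OR]: Solenoid block faulted=occurs, South changeover valve trips=not → at least one input occurs → occurs.
Pump set inoperative [AND]: Emergency feedback unit faulted=occurs, Aft rudder actuator faulted=occurs, Rudder loop down=occurs, Emergency steering pump faulted=occurs → all inputs occur → occurs.
Followup chain down [OR]: South relief valve is inoperative=occurs, South tiller link trips=occurs → at least one input occurs → occurs.
Ship steering unresponsive [AND]: Pump set inoperative=occurs, Followup chain down=occurs → all inputs occur → occurs.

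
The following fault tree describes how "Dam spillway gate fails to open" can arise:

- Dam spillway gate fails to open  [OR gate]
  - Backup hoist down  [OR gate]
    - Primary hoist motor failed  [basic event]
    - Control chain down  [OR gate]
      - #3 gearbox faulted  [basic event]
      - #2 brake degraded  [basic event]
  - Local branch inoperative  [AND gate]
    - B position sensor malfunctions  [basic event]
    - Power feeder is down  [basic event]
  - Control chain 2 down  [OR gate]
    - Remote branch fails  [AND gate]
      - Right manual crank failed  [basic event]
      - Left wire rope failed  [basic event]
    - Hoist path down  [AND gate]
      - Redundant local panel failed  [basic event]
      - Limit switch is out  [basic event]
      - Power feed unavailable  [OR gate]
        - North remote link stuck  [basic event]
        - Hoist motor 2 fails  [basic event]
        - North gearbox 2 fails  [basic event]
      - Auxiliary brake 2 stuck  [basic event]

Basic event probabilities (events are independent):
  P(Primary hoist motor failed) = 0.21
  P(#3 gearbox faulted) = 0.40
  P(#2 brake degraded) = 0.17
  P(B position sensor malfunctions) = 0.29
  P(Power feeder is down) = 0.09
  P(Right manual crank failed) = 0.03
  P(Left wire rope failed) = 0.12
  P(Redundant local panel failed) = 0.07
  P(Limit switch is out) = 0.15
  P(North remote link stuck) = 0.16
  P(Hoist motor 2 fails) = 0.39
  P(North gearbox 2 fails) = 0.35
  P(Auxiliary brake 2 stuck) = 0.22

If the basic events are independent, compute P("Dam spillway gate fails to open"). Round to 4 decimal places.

0.6188

P(Control chain down) [OR] = 1 − (1−0.40) × (1−0.17) = 0.502000
P(Backup hoist down) [OR] = 1 − (1−0.21) × (1−0.502000) = 0.606580
P(Local branch inoperative) [AND] = 0.29 × 0.09 = 0.026100
P(Remote branch fails) [AND] = 0.03 × 0.12 = 0.003600
P(Power feed unavailable) [OR] = 1 − (1−0.16) × (1−0.39) × (1−0.35) = 0.666940
P(Hoist path down) [AND] = 0.07 × 0.15 × 0.666940 × 0.22 = 0.001541
P(Control chain 2 down) [OR] = 1 − (1−0.003600) × (1−0.001541) = 0.005135
P(Dam spillway gate fails to open) [OR] = 1 − (1−0.606580) × (1−0.026100) × (1−0.005135) = 0.618816
Rounded to 4 decimal places: P(Dam spillway gate fails to open) ≈ 0.6188.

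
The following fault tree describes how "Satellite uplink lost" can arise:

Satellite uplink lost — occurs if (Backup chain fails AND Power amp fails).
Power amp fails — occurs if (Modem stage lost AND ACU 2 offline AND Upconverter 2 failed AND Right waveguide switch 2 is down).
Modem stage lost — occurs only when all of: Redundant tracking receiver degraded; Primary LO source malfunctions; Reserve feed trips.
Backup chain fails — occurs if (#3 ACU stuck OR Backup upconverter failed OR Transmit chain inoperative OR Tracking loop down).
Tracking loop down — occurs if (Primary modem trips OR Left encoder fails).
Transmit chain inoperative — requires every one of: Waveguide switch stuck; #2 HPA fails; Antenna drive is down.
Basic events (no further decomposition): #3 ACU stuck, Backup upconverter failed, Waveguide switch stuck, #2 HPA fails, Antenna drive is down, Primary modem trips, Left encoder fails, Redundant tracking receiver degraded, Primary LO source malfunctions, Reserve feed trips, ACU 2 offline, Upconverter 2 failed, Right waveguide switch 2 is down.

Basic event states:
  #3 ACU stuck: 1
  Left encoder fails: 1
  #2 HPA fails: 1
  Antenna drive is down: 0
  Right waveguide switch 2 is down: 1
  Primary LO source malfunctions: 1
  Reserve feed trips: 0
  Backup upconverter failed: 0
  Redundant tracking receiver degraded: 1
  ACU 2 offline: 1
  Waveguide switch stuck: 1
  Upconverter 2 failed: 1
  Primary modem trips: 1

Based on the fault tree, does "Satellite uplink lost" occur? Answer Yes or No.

Transmit chain inoperative [AND]: Waveguide switch stuck=occurs, #2 HPA fails=occurs, Antenna drive is down=not → not all inputs occur → does not occur.
Tracking loop down [OR]: Primary modem trips=occurs, Left encoder fails=occurs → at least one input occurs → occurs.
Backup chain fails [OR]: #3 ACU stuck=occurs, Backup upconverter failed=not, Transmit chain inoperative=not, Tracking loop down=occurs → at least one input occurs → occurs.
Modem stage lost [AND]: Redundant tracking receiver degraded=occurs, Primary LO source malfunctions=occurs, Reserve feed trips=not → not all inputs occur → does not occur.
Power amp fails [AND]: Modem stage lost=not, ACU 2 offline=occurs, Upconverter 2 failed=occurs, Right waveguide switch 2 is down=occurs → not all inputs occur → does not occur.
Satellite uplink lost [AND]: Backup chain fails=occurs, Power amp fails=not → not all inputs occur → does not occur.

No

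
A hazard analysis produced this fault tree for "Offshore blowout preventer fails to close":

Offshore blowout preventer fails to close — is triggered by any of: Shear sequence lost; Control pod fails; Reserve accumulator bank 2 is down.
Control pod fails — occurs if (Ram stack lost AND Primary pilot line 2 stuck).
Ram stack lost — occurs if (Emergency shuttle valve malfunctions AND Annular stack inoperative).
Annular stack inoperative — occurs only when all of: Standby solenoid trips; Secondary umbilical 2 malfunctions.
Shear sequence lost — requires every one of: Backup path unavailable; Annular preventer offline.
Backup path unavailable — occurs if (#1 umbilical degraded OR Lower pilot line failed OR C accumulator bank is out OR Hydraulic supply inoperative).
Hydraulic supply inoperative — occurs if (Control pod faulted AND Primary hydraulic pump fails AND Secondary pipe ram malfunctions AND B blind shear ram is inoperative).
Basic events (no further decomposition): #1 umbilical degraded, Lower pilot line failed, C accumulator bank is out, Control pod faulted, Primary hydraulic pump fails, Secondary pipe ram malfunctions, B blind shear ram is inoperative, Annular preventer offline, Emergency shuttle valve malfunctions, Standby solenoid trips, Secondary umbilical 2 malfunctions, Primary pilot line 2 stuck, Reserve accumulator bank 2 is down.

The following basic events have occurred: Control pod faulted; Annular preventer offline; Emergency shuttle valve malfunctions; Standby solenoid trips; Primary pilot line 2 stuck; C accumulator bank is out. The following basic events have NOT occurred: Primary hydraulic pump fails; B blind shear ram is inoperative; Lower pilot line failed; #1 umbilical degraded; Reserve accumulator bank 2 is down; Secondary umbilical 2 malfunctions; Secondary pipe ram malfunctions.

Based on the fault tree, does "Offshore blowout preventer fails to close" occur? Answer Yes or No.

Hydraulic supply inoperative [AND]: Control pod faulted=occurs, Primary hydraulic pump fails=not, Secondary pipe ram malfunctions=not, B blind shear ram is inoperative=not → not all inputs occur → does not occur.
Backup path unavailable [OR]: #1 umbilical degraded=not, Lower pilot line failed=not, C accumulator bank is out=occurs, Hydraulic supply inoperative=not → at least one input occurs → occurs.
Shear sequence lost [AND]: Backup path unavailable=occurs, Annular preventer offline=occurs → all inputs occur → occurs.
Annular stack inoperative [AND]: Standby solenoid trips=occurs, Secondary umbilical 2 malfunctions=not → not all inputs occur → does not occur.
Ram stack lost [AND]: Emergency shuttle valve malfunctions=occurs, Annular stack inoperative=not → not all inputs occur → does not occur.
Control pod fails [AND]: Ram stack lost=not, Primary pilot line 2 stuck=occurs → not all inputs occur → does not occur.
Offshore blowout preventer fails to close [OR]: Shear sequence lost=occurs, Control pod fails=not, Reserve accumulator bank 2 is down=not → at least one input occurs → occurs.

Yes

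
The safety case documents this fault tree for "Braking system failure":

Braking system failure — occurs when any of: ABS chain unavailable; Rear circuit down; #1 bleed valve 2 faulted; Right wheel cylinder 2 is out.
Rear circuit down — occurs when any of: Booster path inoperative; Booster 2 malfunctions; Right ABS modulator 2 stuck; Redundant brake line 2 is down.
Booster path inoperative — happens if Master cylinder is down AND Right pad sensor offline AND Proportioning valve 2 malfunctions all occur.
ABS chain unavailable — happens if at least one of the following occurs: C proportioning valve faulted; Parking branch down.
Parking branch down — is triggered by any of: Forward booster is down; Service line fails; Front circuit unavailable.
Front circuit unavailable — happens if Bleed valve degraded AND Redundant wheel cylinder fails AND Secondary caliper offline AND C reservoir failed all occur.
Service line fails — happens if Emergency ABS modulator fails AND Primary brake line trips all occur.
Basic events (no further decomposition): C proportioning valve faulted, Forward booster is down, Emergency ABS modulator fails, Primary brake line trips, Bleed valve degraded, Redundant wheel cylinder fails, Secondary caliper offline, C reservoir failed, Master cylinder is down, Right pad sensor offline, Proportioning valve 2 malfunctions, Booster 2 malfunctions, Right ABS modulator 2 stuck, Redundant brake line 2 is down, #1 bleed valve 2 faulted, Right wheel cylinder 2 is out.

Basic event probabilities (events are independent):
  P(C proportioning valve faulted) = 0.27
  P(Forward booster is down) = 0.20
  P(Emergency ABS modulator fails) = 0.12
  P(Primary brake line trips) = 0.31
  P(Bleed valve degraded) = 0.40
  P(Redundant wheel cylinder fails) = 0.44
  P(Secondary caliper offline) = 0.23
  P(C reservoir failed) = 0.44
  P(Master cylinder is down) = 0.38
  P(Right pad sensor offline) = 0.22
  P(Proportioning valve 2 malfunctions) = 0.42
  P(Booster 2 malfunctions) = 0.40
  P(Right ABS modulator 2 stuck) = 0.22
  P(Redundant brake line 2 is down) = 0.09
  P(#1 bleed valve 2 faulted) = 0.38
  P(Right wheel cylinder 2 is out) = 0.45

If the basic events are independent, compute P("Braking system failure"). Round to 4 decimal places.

0.9226

P(Service line fails) [AND] = 0.12 × 0.31 = 0.037200
P(Front circuit unavailable) [AND] = 0.40 × 0.44 × 0.23 × 0.44 = 0.017811
P(Parking branch down) [OR] = 1 − (1−0.20) × (1−0.037200) × (1−0.017811) = 0.243479
P(ABS chain unavailable) [OR] = 1 − (1−0.27) × (1−0.243479) = 0.447740
P(Booster path inoperative) [AND] = 0.38 × 0.22 × 0.42 = 0.035112
P(Rear circuit down) [OR] = 1 − (1−0.035112) × (1−0.40) × (1−0.22) × (1−0.09) = 0.589073
P(Braking system failure) [OR] = 1 − (1−0.447740) × (1−0.589073) × (1−0.38) × (1−0.45) = 0.922614
Rounded to 4 decimal places: P(Braking system failure) ≈ 0.9226.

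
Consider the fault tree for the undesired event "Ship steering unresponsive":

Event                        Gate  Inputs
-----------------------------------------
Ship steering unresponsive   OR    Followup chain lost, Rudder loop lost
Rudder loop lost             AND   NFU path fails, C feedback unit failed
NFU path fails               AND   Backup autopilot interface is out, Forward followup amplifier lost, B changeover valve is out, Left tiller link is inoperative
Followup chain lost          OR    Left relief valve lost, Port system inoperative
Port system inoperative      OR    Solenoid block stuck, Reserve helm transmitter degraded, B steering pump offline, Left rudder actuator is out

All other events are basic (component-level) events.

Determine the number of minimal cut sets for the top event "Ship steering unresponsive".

Port system inoperative [OR]: union of children's cut sets → 4 cut set(s).
Followup chain lost [OR]: union of children's cut sets → 5 cut set(s).
NFU path fails [AND]: one cut set from each child combined → 1 × 1 × 1 × 1 = 1 cut set(s).
Rudder loop lost [AND]: one cut set from each child combined → 1 × 1 = 1 cut set(s).
Ship steering unresponsive [OR]: union of children's cut sets → 6 cut set(s).
Minimal cut sets: {Left relief valve lost}; {Solenoid block stuck}; {Reserve helm transmitter degraded}; {B steering pump offline}; {Left rudder actuator is out}; {B changeover valve is out, Backup autopilot interface is out, C feedback unit failed, Forward followup amplifier lost, Left tiller link is inoperative}.

6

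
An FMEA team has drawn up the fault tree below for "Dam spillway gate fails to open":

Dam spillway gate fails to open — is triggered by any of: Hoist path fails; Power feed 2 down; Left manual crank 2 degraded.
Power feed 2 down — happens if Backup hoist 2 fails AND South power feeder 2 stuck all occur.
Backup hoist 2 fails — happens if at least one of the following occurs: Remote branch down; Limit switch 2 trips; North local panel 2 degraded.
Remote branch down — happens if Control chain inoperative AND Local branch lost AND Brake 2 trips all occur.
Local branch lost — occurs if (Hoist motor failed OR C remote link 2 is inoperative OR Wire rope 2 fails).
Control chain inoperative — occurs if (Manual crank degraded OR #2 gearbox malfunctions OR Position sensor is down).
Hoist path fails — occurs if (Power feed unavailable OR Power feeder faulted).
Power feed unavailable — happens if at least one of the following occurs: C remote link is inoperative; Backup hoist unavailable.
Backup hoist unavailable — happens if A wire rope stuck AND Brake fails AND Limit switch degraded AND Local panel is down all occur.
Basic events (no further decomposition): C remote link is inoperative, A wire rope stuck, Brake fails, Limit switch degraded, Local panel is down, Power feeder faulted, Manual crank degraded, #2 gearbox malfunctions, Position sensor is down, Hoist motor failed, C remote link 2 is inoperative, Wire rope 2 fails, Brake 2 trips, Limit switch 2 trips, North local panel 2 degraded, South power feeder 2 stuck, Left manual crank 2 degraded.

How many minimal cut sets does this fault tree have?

Backup hoist unavailable [AND]: one cut set from each child combined → 1 × 1 × 1 × 1 = 1 cut set(s).
Power feed unavailable [OR]: union of children's cut sets → 2 cut set(s).
Hoist path fails [OR]: union of children's cut sets → 3 cut set(s).
Control chain inoperative [OR]: union of children's cut sets → 3 cut set(s).
Local branch lost [OR]: union of children's cut sets → 3 cut set(s).
Remote branch down [AND]: one cut set from each child combined → 3 × 3 × 1 = 9 cut set(s).
Backup hoist 2 fails [OR]: union of children's cut sets → 11 cut set(s).
Power feed 2 down [AND]: one cut set from each child combined → 11 × 1 = 11 cut set(s).
Dam spillway gate fails to open [OR]: union of children's cut sets → 15 cut set(s).

15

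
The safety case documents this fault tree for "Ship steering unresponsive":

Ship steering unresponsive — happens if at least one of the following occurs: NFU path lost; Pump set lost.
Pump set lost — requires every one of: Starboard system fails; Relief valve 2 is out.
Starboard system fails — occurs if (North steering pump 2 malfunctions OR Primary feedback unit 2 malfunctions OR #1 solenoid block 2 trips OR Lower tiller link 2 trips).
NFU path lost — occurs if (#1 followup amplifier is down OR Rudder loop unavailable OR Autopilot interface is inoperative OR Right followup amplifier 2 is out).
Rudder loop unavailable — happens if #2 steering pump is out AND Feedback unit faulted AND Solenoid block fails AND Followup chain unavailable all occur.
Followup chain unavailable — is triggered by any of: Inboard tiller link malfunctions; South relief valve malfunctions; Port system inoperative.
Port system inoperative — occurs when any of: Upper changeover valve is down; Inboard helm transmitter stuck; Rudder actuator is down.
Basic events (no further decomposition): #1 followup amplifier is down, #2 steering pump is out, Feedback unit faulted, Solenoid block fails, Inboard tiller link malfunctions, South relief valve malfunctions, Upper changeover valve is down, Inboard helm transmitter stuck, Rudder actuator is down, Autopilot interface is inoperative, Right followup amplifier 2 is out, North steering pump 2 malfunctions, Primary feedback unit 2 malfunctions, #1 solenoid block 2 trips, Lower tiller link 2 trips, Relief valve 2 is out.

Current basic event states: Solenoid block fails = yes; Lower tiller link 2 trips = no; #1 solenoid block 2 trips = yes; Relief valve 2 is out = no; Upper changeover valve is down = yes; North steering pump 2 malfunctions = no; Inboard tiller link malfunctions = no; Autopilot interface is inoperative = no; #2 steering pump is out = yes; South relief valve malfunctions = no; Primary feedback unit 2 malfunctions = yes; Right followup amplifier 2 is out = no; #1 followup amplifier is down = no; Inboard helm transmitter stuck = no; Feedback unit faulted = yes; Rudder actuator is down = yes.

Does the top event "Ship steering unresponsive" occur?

Port system inoperative [OR]: Upper changeover valve is down=occurs, Inboard helm transmitter stuck=not, Rudder actuator is down=occurs → at least one input occurs → occurs.
Followup chain unavailable [OR]: Inboard tiller link malfunctions=not, South relief valve malfunctions=not, Port system inoperative=occurs → at least one input occurs → occurs.
Rudder loop unavailable [AND]: #2 steering pump is out=occurs, Feedback unit faulted=occurs, Solenoid block fails=occurs, Followup chain unavailable=occurs → all inputs occur → occurs.
NFU path lost [OR]: #1 followup amplifier is down=not, Rudder loop unavailable=occurs, Autopilot interface is inoperative=not, Right followup amplifier 2 is out=not → at least one input occurs → occurs.
Starboard system fails [OR]: North steering pump 2 malfunctions=not, Primary feedback unit 2 malfunctions=occurs, #1 solenoid block 2 trips=occurs, Lower tiller link 2 trips=not → at least one input occurs → occurs.
Pump set lost [AND]: Starboard system fails=occurs, Relief valve 2 is out=not → not all inputs occur → does not occur.
Ship steering unresponsive [OR]: NFU path lost=occurs, Pump set lost=not → at least one input occurs → occurs.

Yes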